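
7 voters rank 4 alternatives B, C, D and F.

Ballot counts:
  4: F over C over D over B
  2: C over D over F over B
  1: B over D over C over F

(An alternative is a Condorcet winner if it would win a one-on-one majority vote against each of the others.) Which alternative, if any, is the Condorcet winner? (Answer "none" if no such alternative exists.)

F

Check each pair by majority over 7 ballots:
B vs C: B is ranked higher on 1 ballot, C on 6. C wins 6–1.
B vs D: B preferred on 1 ballot; D wins 6–1.
B vs F: 1 to 6, F.
C vs D: 4+2 = 6 for C, 1 for D — C by 6–1.
C vs F: C is ranked higher on 2+1 = 3 ballots, F on 4. F wins 4–3.
D vs F: 2+1 = 3 for D, 4 for F — F by 4–3.
F defeats every rival head-to-head and is the Condorcet winner.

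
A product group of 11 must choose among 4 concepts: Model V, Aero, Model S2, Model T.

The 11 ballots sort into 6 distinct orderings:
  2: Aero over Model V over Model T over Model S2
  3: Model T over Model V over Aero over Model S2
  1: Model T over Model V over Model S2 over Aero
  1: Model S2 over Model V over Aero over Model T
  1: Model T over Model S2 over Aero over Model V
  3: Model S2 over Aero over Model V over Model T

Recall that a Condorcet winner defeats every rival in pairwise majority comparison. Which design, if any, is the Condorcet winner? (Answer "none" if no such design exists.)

none

Head-to-head results (11 engineers):
Model V–Aero: Aero 6–5.
Model V vs Model S2: Model V wins 6–5.
Model V–Model T: Model V 6–5.
Aero vs Model S2: Model S2 wins 6–5.
Aero vs Model T: Aero, 6–5.
Model S2 vs Model T: Model T wins 7–4.
Every design loses at least once (Model V loses to Aero; Aero loses to Model S2; Model S2 loses to Model V; Model T loses to Model V). The majority relation contains the cycle Model V → Model S2 → Aero → Model V, so there is no Condorcet winner.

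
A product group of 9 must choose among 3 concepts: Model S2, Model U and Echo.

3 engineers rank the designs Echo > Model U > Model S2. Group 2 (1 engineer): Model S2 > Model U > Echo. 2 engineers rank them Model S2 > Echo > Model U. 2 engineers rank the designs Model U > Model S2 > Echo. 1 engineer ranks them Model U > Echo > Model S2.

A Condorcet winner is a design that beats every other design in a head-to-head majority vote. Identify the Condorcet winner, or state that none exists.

none

Head-to-head results (9 engineers):
Model S2 vs Model U: 1+2 = 3 for Model S2, 6 for Model U — Model U by 6–3.
Model S2 vs Echo: Model S2 preferred on 1+2+2 = 5 ballots; Model S2 wins 5–4.
Model U vs Echo: 1+2+1 = 4 for Model U, 5 for Echo — Echo by 5–4.
No design is unbeaten: Model S2 loses to Model U; Model U loses to Echo; Echo loses to Model S2. In particular Model S2 > Echo > Model U > Model S2 is a majority cycle — no Condorcet winner exists.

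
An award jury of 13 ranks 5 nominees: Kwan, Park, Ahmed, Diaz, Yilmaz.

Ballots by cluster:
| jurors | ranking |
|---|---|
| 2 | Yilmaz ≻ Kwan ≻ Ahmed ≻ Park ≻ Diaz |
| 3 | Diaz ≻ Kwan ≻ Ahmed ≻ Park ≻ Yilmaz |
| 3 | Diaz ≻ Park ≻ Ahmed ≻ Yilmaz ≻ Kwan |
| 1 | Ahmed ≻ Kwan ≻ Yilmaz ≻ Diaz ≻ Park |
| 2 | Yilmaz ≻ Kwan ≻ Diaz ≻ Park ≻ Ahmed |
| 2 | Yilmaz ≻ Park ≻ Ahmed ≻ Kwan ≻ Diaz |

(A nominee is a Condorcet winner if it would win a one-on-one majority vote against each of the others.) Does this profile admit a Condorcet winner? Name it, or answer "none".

none

Pairwise majorities:
Kwan–Park: Kwan 8–5.
Kwan vs Ahmed: Kwan, 7–6.
Kwan–Diaz: Kwan 7–6.
Kwan vs Yilmaz: Yilmaz wins 9–4.
Park–Ahmed: Park 7–6.
Park vs Diaz: Diaz wins 9–4.
Park–Yilmaz: Yilmaz 7–6.
Ahmed vs Diaz: Diaz wins 8–5.
Ahmed vs Yilmaz: Ahmed wins 7–6.
Diaz–Yilmaz: Yilmaz 7–6.
Each nominee drops at least one matchup (Kwan loses to Yilmaz; Park loses to Kwan; Ahmed loses to Kwan; Diaz loses to Kwan; Yilmaz loses to Ahmed); the cycle Kwan → Ahmed → Yilmaz → Kwan rules out a Condorcet winner.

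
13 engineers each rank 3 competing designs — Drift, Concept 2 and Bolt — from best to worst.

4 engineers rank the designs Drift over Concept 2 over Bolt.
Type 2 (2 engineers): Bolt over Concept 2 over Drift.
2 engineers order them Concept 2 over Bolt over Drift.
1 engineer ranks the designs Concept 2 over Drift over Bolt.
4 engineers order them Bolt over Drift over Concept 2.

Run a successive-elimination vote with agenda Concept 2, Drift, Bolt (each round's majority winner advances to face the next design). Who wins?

Round 1: Concept 2 vs Drift — 5–8, Drift advances.
Round 2: Drift vs Bolt — 5–8, Bolt advances.
The agenda winner is Bolt.

Bolt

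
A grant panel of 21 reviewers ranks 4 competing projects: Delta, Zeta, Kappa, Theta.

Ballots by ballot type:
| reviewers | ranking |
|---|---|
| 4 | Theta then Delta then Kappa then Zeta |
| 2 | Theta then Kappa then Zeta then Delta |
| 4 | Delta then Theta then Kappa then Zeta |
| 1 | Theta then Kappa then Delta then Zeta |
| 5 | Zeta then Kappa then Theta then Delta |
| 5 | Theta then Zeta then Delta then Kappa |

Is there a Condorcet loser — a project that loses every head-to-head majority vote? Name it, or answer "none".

Pairwise majorities:
Delta vs Zeta: Delta preferred on 4+4+1 = 9 ballots; Zeta wins 12–9.
Delta vs Kappa: Delta, 13–8.
Delta vs Theta: Theta wins 17–4.
Zeta vs Kappa: Kappa, 11–10.
Zeta vs Theta: 5 to 16, Theta.
Kappa vs Theta: 5 for Kappa, 16 for Theta — Theta by 16–5.
No project is winless: Delta beats Kappa; Zeta beats Delta; Kappa beats Zeta; Theta beats Delta. There is no Condorcet loser.

none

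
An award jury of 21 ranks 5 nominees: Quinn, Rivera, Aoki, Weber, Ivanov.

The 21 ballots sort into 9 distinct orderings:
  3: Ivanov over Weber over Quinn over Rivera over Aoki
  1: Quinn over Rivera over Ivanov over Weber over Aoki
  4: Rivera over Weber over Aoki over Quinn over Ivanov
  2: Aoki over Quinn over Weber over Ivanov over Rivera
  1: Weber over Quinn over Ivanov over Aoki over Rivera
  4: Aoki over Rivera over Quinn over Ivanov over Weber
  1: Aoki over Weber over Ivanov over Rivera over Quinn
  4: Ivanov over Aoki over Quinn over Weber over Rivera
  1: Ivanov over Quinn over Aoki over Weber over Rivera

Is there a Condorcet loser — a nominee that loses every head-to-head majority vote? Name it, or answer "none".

Head-to-head results (21 jurors):
Quinn vs Rivera: Quinn preferred on 3+1+2+1+4+1 = 12 ballots; Quinn wins 12–9.
Quinn vs Aoki: Quinn preferred on 3+1+1+1 = 6 ballots; Aoki wins 15–6.
Quinn vs Weber: Quinn, 12–9.
Quinn vs Ivanov: 1+4+2+1+4 = 12 for Quinn, 9 for Ivanov — Quinn by 12–9.
Rivera vs Aoki: Rivera is ranked higher on 3+1+4 = 8 ballots, Aoki on 13. Aoki wins 13–8.
Rivera–Weber: Weber 12–9.
Rivera vs Ivanov: Rivera is ranked higher on 1+4+4 = 9 ballots, Ivanov on 12. Ivanov wins 12–9.
Aoki vs Weber: 2+4+1+4+1 = 12 for Aoki, 9 for Weber — Aoki by 12–9.
Aoki vs Ivanov: 4+2+4+1 = 11 for Aoki, 10 for Ivanov — Aoki by 11–10.
Weber vs Ivanov: Ivanov wins 13–8.
Only Rivera has no wins; Rivera is the Condorcet loser.

Rivera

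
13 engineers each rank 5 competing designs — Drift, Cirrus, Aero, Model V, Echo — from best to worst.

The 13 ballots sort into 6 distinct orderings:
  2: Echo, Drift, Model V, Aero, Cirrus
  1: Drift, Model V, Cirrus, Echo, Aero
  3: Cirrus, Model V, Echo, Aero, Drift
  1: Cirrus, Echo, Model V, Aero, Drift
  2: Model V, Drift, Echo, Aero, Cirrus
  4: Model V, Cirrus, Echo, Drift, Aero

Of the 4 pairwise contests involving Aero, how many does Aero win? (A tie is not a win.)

0

Aero against each rival (13 engineers):
Aero vs Drift: Drift, 9–4.
Aero vs Cirrus: Cirrus wins 9–4.
Aero–Model V: Model V 13–0.
Aero vs Echo: Aero is ranked higher on 0 ballots, Echo on 13. Echo wins 13–0.
Aero beats no one; loses to Drift, Cirrus, Model V, Echo — 0 pairwise wins.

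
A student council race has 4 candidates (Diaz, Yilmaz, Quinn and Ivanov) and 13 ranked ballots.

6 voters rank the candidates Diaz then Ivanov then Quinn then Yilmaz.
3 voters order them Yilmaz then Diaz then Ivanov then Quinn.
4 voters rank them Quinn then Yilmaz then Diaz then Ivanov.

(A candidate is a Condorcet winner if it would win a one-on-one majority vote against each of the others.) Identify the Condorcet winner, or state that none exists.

Check each pair by majority over 13 ballots:
Diaz vs Yilmaz: Yilmaz wins 7–6.
Diaz–Quinn: Diaz 9–4.
Diaz vs Ivanov: Diaz wins 13–0.
Yilmaz vs Quinn: Quinn, 10–3.
Yilmaz vs Ivanov: Yilmaz, 7–6.
Quinn–Ivanov: Ivanov 9–4.
No candidate is unbeaten: Diaz loses to Yilmaz; Yilmaz loses to Quinn; Quinn loses to Diaz; Ivanov loses to Diaz. In particular Diaz > Quinn > Yilmaz > Diaz is a majority cycle — no Condorcet winner exists.

none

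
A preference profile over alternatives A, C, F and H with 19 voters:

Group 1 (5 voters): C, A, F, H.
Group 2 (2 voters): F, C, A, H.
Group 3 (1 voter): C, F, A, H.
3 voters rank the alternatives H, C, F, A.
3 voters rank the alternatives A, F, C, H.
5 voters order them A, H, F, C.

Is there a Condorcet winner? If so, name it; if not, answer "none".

none

Head-to-head results (19 voters):
A vs C: A is ranked higher on 3+5 = 8 ballots, C on 11. C wins 11–8.
A vs F: A preferred on 5+3+5 = 13 ballots; A wins 13–6.
A vs H: 5+2+1+3+5 = 16 for A, 3 for H — A by 16–3.
C vs F: C is ranked higher on 5+1+3 = 9 ballots, F on 10. F wins 10–9.
C vs H: C preferred on 5+2+1+3 = 11 ballots; C wins 11–8.
F vs H: F is ranked higher on 5+2+1+3 = 11 ballots, H on 8. F wins 11–8.
Each alternative drops at least one matchup (A loses to C; C loses to F; F loses to A; H loses to A); the cycle A > F > C > A rules out a Condorcet winner.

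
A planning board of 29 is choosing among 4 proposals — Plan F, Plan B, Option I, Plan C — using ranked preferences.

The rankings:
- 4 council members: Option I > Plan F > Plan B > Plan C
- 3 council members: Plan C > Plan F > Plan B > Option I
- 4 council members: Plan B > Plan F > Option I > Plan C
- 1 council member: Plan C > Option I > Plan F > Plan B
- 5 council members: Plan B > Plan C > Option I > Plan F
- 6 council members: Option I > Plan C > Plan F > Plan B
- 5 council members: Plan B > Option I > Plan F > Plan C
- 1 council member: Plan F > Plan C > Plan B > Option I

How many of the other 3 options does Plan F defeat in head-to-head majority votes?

Plan F against each rival (29 council members):
Plan F vs Plan B: Plan F wins 15–14.
Plan F vs Option I: 3+4+1 = 8 for Plan F, 21 for Option I — Option I by 21–8.
Plan F vs Plan C: Plan C, 15–14.
Plan F beats Plan B; loses to Option I, Plan C — 1 pairwise win.

1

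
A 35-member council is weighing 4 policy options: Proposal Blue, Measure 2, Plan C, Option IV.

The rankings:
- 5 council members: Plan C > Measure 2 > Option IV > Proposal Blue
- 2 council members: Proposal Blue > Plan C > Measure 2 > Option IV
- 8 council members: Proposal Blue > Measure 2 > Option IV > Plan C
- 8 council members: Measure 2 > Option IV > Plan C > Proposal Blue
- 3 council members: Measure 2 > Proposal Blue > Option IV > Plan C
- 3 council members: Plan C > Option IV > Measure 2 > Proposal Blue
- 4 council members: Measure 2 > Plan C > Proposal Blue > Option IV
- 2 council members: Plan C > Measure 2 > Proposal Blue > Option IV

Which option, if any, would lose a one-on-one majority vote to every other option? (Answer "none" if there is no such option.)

none

Pairwise majorities:
Proposal Blue–Measure 2: Measure 2 25–10.
Proposal Blue vs Plan C: 2+8+3 = 13 for Proposal Blue, 22 for Plan C — Plan C by 22–13.
Proposal Blue vs Option IV: Proposal Blue preferred on 2+8+3+4+2 = 19 ballots; Proposal Blue wins 19–16.
Measure 2 vs Plan C: 23 to 12, Measure 2.
Measure 2 vs Option IV: Measure 2, 32–3.
Plan C vs Option IV: 5+2+3+4+2 = 16 for Plan C, 19 for Option IV — Option IV by 19–16.
No option is winless: Proposal Blue beats Option IV; Measure 2 beats Proposal Blue; Plan C beats Proposal Blue; Option IV beats Plan C. There is no Condorcet loser.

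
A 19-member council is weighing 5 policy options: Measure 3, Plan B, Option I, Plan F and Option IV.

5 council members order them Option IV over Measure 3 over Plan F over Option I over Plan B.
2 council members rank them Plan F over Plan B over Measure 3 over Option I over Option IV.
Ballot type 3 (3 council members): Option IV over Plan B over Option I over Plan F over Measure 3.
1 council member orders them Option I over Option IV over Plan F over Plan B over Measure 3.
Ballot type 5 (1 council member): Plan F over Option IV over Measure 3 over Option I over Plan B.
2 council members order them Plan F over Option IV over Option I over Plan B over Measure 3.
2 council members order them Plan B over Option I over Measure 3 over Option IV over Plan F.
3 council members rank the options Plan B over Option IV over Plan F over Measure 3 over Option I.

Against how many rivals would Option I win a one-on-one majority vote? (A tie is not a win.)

0

Option I against each rival (19 council members):
Option I vs Measure 3: 3+1+2+2 = 8 for Option I, 11 for Measure 3 — Measure 3 by 11–8.
Option I vs Plan B: Option I is ranked higher on 5+1+1+2 = 9 ballots, Plan B on 10. Plan B wins 10–9.
Option I vs Plan F: Plan F wins 13–6.
Option I vs Option IV: Option IV, 14–5.
Option I beats no one; loses to Measure 3, Plan B, Plan F, Option IV — 0 pairwise wins.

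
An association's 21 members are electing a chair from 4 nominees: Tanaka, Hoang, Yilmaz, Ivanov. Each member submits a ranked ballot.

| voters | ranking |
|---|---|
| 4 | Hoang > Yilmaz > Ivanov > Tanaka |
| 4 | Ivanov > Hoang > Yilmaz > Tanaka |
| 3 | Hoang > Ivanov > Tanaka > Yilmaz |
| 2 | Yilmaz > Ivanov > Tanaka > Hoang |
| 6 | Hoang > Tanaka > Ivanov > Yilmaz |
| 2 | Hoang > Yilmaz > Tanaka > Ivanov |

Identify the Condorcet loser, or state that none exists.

Pairwise majorities:
Tanaka vs Hoang: Hoang, 19–2.
Tanaka vs Yilmaz: 9 to 12, Yilmaz.
Tanaka vs Ivanov: 8 to 13, Ivanov.
Hoang vs Yilmaz: 19 to 2, Hoang.
Hoang vs Ivanov: Hoang wins 15–6.
Yilmaz vs Ivanov: Ivanov, 13–8.
Only Tanaka has no wins; Tanaka is the Condorcet loser.

Tanaka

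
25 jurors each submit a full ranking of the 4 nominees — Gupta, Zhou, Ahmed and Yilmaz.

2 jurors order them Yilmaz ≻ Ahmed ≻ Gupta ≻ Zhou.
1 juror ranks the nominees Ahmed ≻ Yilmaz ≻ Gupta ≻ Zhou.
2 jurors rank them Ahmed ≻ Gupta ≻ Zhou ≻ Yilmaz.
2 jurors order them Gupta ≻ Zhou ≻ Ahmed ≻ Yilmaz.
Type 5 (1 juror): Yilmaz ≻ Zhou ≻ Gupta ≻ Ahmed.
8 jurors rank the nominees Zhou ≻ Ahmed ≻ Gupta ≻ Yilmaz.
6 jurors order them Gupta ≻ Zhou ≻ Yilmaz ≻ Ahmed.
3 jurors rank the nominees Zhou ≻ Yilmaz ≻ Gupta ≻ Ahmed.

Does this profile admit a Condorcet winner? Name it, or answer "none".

Pairwise majorities:
Gupta vs Zhou: 2+1+2+2+6 = 13 for Gupta, 12 for Zhou — Gupta by 13–12.
Gupta vs Ahmed: 12 to 13, Ahmed.
Gupta vs Yilmaz: 2+2+8+6 = 18 for Gupta, 7 for Yilmaz — Gupta by 18–7.
Zhou vs Ahmed: Zhou preferred on 2+1+8+6+3 = 20 ballots; Zhou wins 20–5.
Zhou vs Yilmaz: Zhou is ranked higher on 2+2+8+6+3 = 21 ballots, Yilmaz on 4. Zhou wins 21–4.
Ahmed vs Yilmaz: 1+2+2+8 = 13 for Ahmed, 12 for Yilmaz — Ahmed by 13–12.
No nominee is unbeaten: Gupta loses to Ahmed; Zhou loses to Gupta; Ahmed loses to Zhou; Yilmaz loses to Gupta. In particular Gupta beats Zhou beats Ahmed beats Gupta is a majority cycle — no Condorcet winner exists.

none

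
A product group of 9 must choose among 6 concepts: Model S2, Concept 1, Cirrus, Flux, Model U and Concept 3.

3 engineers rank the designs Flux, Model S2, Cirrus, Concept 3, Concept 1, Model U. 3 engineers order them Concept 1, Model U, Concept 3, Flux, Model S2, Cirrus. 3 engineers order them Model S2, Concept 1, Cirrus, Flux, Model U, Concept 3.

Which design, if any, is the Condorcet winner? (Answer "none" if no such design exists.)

Pairwise majorities:
Model S2 vs Concept 1: Model S2 is ranked higher on 3+3 = 6 ballots, Concept 1 on 3. Model S2 wins 6–3.
Model S2 vs Cirrus: Model S2 preferred on 3+3+3 = 9 ballots; Model S2 wins 9–0.
Model S2 vs Flux: 3 to 6, Flux.
Model S2 vs Model U: 3+3 = 6 for Model S2, 3 for Model U — Model S2 by 6–3.
Model S2 vs Concept 3: 3+3 = 6 for Model S2, 3 for Concept 3 — Model S2 by 6–3.
Concept 1 vs Cirrus: Concept 1 preferred on 3+3 = 6 ballots; Concept 1 wins 6–3.
Concept 1 vs Flux: Concept 1 is ranked higher on 3+3 = 6 ballots, Flux on 3. Concept 1 wins 6–3.
Concept 1 vs Model U: 9 to 0, Concept 1.
Concept 1 vs Concept 3: 6 to 3, Concept 1.
Cirrus vs Flux: 3 for Cirrus, 6 for Flux — Flux by 6–3.
Cirrus vs Model U: Cirrus preferred on 3+3 = 6 ballots; Cirrus wins 6–3.
Cirrus vs Concept 3: Cirrus is ranked higher on 3+3 = 6 ballots, Concept 3 on 3. Cirrus wins 6–3.
Flux vs Model U: 3+3 = 6 for Flux, 3 for Model U — Flux by 6–3.
Flux vs Concept 3: 3+3 = 6 for Flux, 3 for Concept 3 — Flux by 6–3.
Model U vs Concept 3: 6 to 3, Model U.
Every design loses at least once (Model S2 loses to Flux; Concept 1 loses to Model S2; Cirrus loses to Model S2; Flux loses to Concept 1; Model U loses to Model S2; Concept 3 loses to Model S2). The majority relation contains the cycle Model S2 → Concept 1 → Flux → Model S2, so there is no Condorcet winner.

none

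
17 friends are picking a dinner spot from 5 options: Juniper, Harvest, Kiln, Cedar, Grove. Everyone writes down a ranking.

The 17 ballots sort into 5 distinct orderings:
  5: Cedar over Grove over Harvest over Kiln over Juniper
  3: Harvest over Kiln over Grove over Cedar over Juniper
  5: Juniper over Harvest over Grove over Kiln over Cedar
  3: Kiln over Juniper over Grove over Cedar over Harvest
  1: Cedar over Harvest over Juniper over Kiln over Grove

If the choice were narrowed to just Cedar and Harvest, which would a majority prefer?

Cedar

Ballots ranking Cedar above Harvest: 5 + 3 + 1 = 9.
Ballots ranking Harvest above Cedar: 17 − 9 = 8.
Cedar wins the head-to-head 9–8.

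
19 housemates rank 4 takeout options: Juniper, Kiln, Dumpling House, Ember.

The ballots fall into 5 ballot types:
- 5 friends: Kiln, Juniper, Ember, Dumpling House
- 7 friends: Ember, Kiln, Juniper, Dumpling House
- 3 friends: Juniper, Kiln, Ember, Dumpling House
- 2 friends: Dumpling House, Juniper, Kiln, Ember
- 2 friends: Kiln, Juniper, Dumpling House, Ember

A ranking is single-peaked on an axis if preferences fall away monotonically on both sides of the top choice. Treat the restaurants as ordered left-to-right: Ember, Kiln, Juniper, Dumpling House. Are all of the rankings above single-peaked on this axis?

yes

Axis positions: Ember=1, Kiln=2, Juniper=3, Dumpling House=4.
Ballot type 1 (peak Kiln at position 2): ranking walks positions 2-3-1-4, expanding outward from the peak — single-peaked.
Ballot type 2 (peak Ember at position 1): ranking walks positions 1-2-3-4, expanding outward from the peak — single-peaked.
Ballot type 3 (peak Juniper at position 3): ranking walks positions 3-2-1-4, expanding outward from the peak — single-peaked.
Ballot type 4 (peak Dumpling House at position 4): ranking walks positions 4-3-2-1, expanding outward from the peak — single-peaked.
Ballot type 5 (peak Kiln at position 2): ranking walks positions 2-3-4-1, expanding outward from the peak — single-peaked.
Every ranking is single-peaked on this axis.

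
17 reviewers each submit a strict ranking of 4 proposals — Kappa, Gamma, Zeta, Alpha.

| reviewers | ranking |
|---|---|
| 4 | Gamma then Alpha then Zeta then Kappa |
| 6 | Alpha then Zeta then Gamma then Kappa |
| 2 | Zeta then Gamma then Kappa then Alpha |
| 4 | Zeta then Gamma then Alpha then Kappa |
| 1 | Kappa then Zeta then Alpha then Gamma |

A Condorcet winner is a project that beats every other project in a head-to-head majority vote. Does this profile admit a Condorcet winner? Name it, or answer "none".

none

Head-to-head results (17 reviewers):
Kappa–Gamma: Gamma 16–1.
Kappa vs Zeta: 1 to 16, Zeta.
Kappa vs Alpha: 2+1 = 3 for Kappa, 14 for Alpha — Alpha by 14–3.
Gamma vs Zeta: Gamma is ranked higher on 4 ballots, Zeta on 13. Zeta wins 13–4.
Gamma vs Alpha: Gamma is ranked higher on 4+2+4 = 10 ballots, Alpha on 7. Gamma wins 10–7.
Zeta vs Alpha: Alpha, 10–7.
Every project loses at least once (Kappa loses to Gamma; Gamma loses to Zeta; Zeta loses to Alpha; Alpha loses to Gamma). The majority relation contains the cycle Gamma > Alpha > Zeta > Gamma, so there is no Condorcet winner.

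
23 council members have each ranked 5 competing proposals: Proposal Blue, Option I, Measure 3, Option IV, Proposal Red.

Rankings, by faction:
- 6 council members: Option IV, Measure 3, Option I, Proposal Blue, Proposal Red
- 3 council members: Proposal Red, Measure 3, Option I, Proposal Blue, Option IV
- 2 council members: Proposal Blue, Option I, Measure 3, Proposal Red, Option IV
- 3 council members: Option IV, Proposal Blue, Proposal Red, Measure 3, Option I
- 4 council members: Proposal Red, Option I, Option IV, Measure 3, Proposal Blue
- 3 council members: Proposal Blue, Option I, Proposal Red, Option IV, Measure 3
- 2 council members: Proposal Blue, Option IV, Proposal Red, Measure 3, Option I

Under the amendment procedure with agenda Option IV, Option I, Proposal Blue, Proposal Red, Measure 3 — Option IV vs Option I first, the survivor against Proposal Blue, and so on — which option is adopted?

Proposal Red

Round 1: Option IV vs Option I — 11–12, Option I advances.
Round 2: Option I vs Proposal Blue — 13–10, Option I advances.
Round 3: Option I vs Proposal Red — 11–12, Proposal Red advances.
Round 4: Proposal Red vs Measure 3 — 15–8, Proposal Red advances.
Proposal Red survives the agenda.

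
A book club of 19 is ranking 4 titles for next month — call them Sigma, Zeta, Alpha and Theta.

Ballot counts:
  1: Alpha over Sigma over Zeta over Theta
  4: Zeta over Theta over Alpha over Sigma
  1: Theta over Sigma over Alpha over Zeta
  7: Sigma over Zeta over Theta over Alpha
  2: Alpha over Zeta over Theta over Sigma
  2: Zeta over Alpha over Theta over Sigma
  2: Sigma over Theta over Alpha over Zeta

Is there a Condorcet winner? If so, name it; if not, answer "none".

Sigma

Head-to-head results (19 members):
Sigma vs Zeta: Sigma is ranked higher on 1+1+7+2 = 11 ballots, Zeta on 8. Sigma wins 11–8.
Sigma vs Alpha: 1+7+2 = 10 for Sigma, 9 for Alpha — Sigma by 10–9.
Sigma vs Theta: 10 to 9, Sigma.
Zeta vs Alpha: 13 to 6, Zeta.
Zeta vs Theta: Zeta is ranked higher on 1+4+7+2+2 = 16 ballots, Theta on 3. Zeta wins 16–3.
Alpha vs Theta: 5 to 14, Theta.
Sigma wins every pairwise contest, so Sigma is the Condorcet winner.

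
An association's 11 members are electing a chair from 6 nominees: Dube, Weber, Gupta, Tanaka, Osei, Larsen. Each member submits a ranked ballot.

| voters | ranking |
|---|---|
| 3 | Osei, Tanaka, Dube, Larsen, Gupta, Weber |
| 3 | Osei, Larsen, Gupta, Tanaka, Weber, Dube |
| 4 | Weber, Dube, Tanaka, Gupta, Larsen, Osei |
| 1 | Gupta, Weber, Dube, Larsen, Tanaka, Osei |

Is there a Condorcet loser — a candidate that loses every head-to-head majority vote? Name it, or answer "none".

none

Pairwise majorities:
Dube vs Weber: Weber wins 8–3.
Dube vs Gupta: 7 to 4, Dube.
Dube vs Tanaka: Dube preferred on 4+1 = 5 ballots; Tanaka wins 6–5.
Dube vs Osei: 5 to 6, Osei.
Dube–Larsen: Dube 8–3.
Weber vs Gupta: Weber preferred on 4 ballots; Gupta wins 7–4.
Weber–Tanaka: Tanaka 6–5.
Weber vs Osei: Weber is ranked higher on 4+1 = 5 ballots, Osei on 6. Osei wins 6–5.
Weber–Larsen: Larsen 6–5.
Gupta vs Tanaka: Tanaka wins 7–4.
Gupta vs Osei: Osei, 6–5.
Gupta vs Larsen: Larsen wins 6–5.
Tanaka–Osei: Osei 6–5.
Tanaka vs Larsen: Tanaka is ranked higher on 3+4 = 7 ballots, Larsen on 4. Tanaka wins 7–4.
Osei vs Larsen: Osei is ranked higher on 3+3 = 6 ballots, Larsen on 5. Osei wins 6–5.
No candidate is winless: Dube beats Gupta; Weber beats Dube; Gupta beats Weber; Tanaka beats Dube; Osei beats Dube; Larsen beats Weber. There is no Condorcet loser.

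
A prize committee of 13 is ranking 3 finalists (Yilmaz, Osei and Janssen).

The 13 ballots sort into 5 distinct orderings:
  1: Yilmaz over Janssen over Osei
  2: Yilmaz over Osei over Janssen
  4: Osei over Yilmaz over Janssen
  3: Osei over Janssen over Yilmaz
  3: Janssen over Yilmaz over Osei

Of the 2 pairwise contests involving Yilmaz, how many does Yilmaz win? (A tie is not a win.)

1

Yilmaz against each rival (13 jurors):
Yilmaz vs Osei: Osei wins 7–6.
Yilmaz vs Janssen: Yilmaz wins 7–6.
Yilmaz beats Janssen; loses to Osei — 1 pairwise win.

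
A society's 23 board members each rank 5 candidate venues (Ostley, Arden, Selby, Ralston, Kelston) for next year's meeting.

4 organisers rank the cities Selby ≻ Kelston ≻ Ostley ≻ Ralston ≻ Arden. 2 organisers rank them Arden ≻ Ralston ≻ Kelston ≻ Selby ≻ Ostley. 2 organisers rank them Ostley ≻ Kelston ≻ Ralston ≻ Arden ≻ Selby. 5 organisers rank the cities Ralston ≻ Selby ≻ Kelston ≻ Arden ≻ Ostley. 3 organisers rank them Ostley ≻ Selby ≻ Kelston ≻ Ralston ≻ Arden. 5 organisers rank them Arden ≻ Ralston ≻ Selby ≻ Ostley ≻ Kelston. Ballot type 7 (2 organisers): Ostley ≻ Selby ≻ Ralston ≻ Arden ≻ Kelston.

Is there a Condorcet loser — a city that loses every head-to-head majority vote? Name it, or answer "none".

none

Pairwise majorities:
Ostley vs Arden: Ostley preferred on 4+2+3+2 = 11 ballots; Arden wins 12–11.
Ostley vs Selby: Selby wins 16–7.
Ostley vs Ralston: Ostley preferred on 4+2+3+2 = 11 ballots; Ralston wins 12–11.
Ostley vs Kelston: 2+3+5+2 = 12 for Ostley, 11 for Kelston — Ostley by 12–11.
Arden vs Selby: Selby wins 14–9.
Arden vs Ralston: Arden is ranked higher on 2+5 = 7 ballots, Ralston on 16. Ralston wins 16–7.
Arden vs Kelston: 2+5+2 = 9 for Arden, 14 for Kelston — Kelston by 14–9.
Selby–Ralston: Ralston 14–9.
Selby vs Kelston: 4+5+3+5+2 = 19 for Selby, 4 for Kelston — Selby by 19–4.
Ralston–Kelston: Ralston 14–9.
Every city wins at least one matchup (Ostley beats Kelston; Arden beats Ostley; Selby beats Ostley; Ralston beats Ostley; Kelston beats Arden), so there is no Condorcet loser.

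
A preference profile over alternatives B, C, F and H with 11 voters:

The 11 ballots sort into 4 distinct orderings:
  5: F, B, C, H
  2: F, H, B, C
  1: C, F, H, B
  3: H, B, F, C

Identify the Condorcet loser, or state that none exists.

Pairwise majorities:
B vs C: B preferred on 5+2+3 = 10 ballots; B wins 10–1.
B vs F: B preferred on 3 ballots; F wins 8–3.
B vs H: B preferred on 5 ballots; H wins 6–5.
C vs F: F, 10–1.
C vs H: 5+1 = 6 for C, 5 for H — C by 6–5.
F vs H: 8 to 3, F.
Each alternative has at least one pairwise win (B beats C; C beats H; F beats B; H beats B) — no Condorcet loser.

none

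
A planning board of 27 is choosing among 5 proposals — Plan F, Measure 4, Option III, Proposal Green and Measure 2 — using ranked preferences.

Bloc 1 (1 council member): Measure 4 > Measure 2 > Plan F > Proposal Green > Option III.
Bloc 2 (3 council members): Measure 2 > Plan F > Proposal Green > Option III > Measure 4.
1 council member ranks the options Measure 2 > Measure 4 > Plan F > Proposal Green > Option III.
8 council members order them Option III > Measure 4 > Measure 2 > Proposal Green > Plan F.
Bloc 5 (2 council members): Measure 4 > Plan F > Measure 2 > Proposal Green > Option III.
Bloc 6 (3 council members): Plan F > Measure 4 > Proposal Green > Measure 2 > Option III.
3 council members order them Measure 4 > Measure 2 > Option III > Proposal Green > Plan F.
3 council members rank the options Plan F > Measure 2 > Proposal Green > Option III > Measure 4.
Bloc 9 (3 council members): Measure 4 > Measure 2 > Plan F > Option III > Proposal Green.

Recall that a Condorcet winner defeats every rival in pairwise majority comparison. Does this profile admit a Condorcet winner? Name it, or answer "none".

Pairwise majorities:
Plan F vs Measure 4: Measure 4 wins 18–9.
Plan F vs Option III: 16 for Plan F, 11 for Option III — Plan F by 16–11.
Plan F vs Proposal Green: Plan F wins 16–11.
Plan F vs Measure 2: Plan F preferred on 2+3+3 = 8 ballots; Measure 2 wins 19–8.
Measure 4 vs Option III: Measure 4 preferred on 1+1+2+3+3+3 = 13 ballots; Option III wins 14–13.
Measure 4 vs Proposal Green: Measure 4 is ranked higher on 21 ballots, Proposal Green on 6. Measure 4 wins 21–6.
Measure 4 vs Measure 2: Measure 4 wins 20–7.
Option III vs Proposal Green: 14 to 13, Option III.
Option III vs Measure 2: Measure 2 wins 19–8.
Proposal Green–Measure 2: Measure 2 24–3.
Every option loses at least once (Plan F loses to Measure 4; Measure 4 loses to Option III; Option III loses to Plan F; Proposal Green loses to Plan F; Measure 2 loses to Measure 4). The majority relation contains the cycle Plan F > Option III > Measure 4 > Plan F, so there is no Condorcet winner.

none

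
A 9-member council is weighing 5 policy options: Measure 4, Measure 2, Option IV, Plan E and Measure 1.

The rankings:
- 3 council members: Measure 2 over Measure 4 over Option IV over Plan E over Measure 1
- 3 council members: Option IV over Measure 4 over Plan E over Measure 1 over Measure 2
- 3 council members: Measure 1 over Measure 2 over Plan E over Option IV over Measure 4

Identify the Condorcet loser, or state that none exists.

Pairwise majorities:
Measure 4 vs Measure 2: 3 for Measure 4, 6 for Measure 2 — Measure 2 by 6–3.
Measure 4–Option IV: Option IV 6–3.
Measure 4 vs Plan E: Measure 4 preferred on 3+3 = 6 ballots; Measure 4 wins 6–3.
Measure 4 vs Measure 1: Measure 4 preferred on 3+3 = 6 ballots; Measure 4 wins 6–3.
Measure 2 vs Option IV: 6 to 3, Measure 2.
Measure 2 vs Plan E: Measure 2, 6–3.
Measure 2–Measure 1: Measure 1 6–3.
Option IV vs Plan E: Option IV wins 6–3.
Option IV vs Measure 1: Option IV preferred on 3+3 = 6 ballots; Option IV wins 6–3.
Plan E vs Measure 1: 6 to 3, Plan E.
Each option has at least one pairwise win (Measure 4 beats Plan E; Measure 2 beats Measure 4; Option IV beats Measure 4; Plan E beats Measure 1; Measure 1 beats Measure 2) — no Condorcet loser.

none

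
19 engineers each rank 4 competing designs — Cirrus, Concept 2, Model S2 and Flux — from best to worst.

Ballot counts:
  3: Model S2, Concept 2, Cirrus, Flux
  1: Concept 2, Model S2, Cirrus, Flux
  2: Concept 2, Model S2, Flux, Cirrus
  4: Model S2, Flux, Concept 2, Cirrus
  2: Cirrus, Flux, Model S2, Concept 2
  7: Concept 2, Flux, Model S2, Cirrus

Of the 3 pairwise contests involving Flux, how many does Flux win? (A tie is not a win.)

1

Flux against each rival (19 engineers):
Flux vs Cirrus: Flux wins 13–6.
Flux vs Concept 2: Flux preferred on 4+2 = 6 ballots; Concept 2 wins 13–6.
Flux vs Model S2: Model S2 wins 10–9.
Flux beats Cirrus; loses to Concept 2, Model S2 — 1 pairwise win.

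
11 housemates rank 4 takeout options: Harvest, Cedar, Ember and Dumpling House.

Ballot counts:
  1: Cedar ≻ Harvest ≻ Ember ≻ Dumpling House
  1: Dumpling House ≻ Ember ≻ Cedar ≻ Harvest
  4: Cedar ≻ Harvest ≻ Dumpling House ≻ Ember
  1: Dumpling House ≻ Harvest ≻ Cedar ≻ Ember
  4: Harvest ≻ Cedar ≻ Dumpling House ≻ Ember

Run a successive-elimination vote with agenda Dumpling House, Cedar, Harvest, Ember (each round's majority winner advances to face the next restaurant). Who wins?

Cedar

Round 1: Dumpling House vs Cedar — 2–9, Cedar advances.
Round 2: Cedar vs Harvest — 6–5, Cedar advances.
Round 3: Cedar vs Ember — 10–1, Cedar advances.
Cedar survives the agenda.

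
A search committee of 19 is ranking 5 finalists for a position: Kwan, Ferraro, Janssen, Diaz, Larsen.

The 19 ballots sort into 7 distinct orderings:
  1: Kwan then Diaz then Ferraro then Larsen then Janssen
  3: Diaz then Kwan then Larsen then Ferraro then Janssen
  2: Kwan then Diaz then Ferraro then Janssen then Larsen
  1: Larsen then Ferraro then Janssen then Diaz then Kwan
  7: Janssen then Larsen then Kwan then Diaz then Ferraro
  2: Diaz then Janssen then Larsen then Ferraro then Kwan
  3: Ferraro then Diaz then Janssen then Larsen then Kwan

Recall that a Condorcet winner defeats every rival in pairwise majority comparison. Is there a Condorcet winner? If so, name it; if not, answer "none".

none

Check each pair by majority over 19 ballots:
Kwan vs Ferraro: 13 to 6, Kwan.
Kwan vs Janssen: 6 to 13, Janssen.
Kwan vs Diaz: 1+2+7 = 10 for Kwan, 9 for Diaz — Kwan by 10–9.
Kwan vs Larsen: Kwan is ranked higher on 1+3+2 = 6 ballots, Larsen on 13. Larsen wins 13–6.
Ferraro vs Janssen: Ferraro preferred on 1+3+2+1+3 = 10 ballots; Ferraro wins 10–9.
Ferraro vs Diaz: 4 to 15, Diaz.
Ferraro vs Larsen: 1+2+3 = 6 for Ferraro, 13 for Larsen — Larsen by 13–6.
Janssen vs Diaz: Janssen preferred on 1+7 = 8 ballots; Diaz wins 11–8.
Janssen vs Larsen: Janssen preferred on 2+7+2+3 = 14 ballots; Janssen wins 14–5.
Diaz vs Larsen: 1+3+2+2+3 = 11 for Diaz, 8 for Larsen — Diaz by 11–8.
Each candidate drops at least one matchup (Kwan loses to Janssen; Ferraro loses to Kwan; Janssen loses to Ferraro; Diaz loses to Kwan; Larsen loses to Janssen); the cycle Kwan → Ferraro → Janssen → Kwan rules out a Condorcet winner.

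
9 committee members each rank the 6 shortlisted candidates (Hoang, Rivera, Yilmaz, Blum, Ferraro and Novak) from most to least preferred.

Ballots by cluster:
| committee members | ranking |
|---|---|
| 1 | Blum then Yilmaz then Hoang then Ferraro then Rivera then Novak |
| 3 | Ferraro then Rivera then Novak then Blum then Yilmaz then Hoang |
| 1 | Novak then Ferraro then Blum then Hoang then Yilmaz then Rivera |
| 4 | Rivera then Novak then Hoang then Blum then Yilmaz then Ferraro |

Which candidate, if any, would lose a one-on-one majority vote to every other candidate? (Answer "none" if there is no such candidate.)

none

Head-to-head results (9 committee members):
Hoang vs Rivera: Rivera wins 7–2.
Hoang vs Yilmaz: Hoang is ranked higher on 1+4 = 5 ballots, Yilmaz on 4. Hoang wins 5–4.
Hoang vs Blum: 4 for Hoang, 5 for Blum — Blum by 5–4.
Hoang vs Ferraro: 5 to 4, Hoang.
Hoang vs Novak: 1 for Hoang, 8 for Novak — Novak by 8–1.
Rivera–Yilmaz: Rivera 7–2.
Rivera vs Blum: 3+4 = 7 for Rivera, 2 for Blum — Rivera by 7–2.
Rivera–Ferraro: Ferraro 5–4.
Rivera vs Novak: Rivera is ranked higher on 1+3+4 = 8 ballots, Novak on 1. Rivera wins 8–1.
Yilmaz vs Blum: 0 to 9, Blum.
Yilmaz vs Ferraro: Yilmaz is ranked higher on 1+4 = 5 ballots, Ferraro on 4. Yilmaz wins 5–4.
Yilmaz vs Novak: Yilmaz is ranked higher on 1 ballot, Novak on 8. Novak wins 8–1.
Blum vs Ferraro: 1+4 = 5 for Blum, 4 for Ferraro — Blum by 5–4.
Blum vs Novak: Novak wins 8–1.
Ferraro vs Novak: Ferraro preferred on 1+3 = 4 ballots; Novak wins 5–4.
Each candidate has at least one pairwise win (Hoang beats Yilmaz; Rivera beats Hoang; Yilmaz beats Ferraro; Blum beats Hoang; Ferraro beats Rivera; Novak beats Hoang) — no Condorcet loser.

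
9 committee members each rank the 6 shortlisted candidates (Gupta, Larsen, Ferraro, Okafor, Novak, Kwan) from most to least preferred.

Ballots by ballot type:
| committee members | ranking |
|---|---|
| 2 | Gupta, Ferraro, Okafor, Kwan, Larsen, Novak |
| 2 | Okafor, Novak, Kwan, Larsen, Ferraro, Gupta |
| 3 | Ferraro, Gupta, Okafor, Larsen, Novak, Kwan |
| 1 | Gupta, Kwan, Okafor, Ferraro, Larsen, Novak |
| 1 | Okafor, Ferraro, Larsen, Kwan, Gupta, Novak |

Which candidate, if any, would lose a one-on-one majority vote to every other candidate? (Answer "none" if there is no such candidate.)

none

Pairwise majorities:
Gupta vs Larsen: 6 to 3, Gupta.
Gupta–Ferraro: Ferraro 6–3.
Gupta vs Okafor: 6 to 3, Gupta.
Gupta vs Novak: Gupta wins 7–2.
Gupta vs Kwan: 2+3+1 = 6 for Gupta, 3 for Kwan — Gupta by 6–3.
Larsen vs Ferraro: 2 for Larsen, 7 for Ferraro — Ferraro by 7–2.
Larsen vs Okafor: Okafor wins 9–0.
Larsen vs Novak: 7 to 2, Larsen.
Larsen vs Kwan: Kwan, 5–4.
Ferraro vs Okafor: Ferraro wins 5–4.
Ferraro vs Novak: Ferraro, 7–2.
Ferraro–Kwan: Ferraro 6–3.
Okafor vs Novak: 2+2+3+1+1 = 9 for Okafor, 0 for Novak — Okafor by 9–0.
Okafor vs Kwan: Okafor wins 8–1.
Novak vs Kwan: Novak, 5–4.
Every candidate wins at least one matchup (Gupta beats Larsen; Larsen beats Novak; Ferraro beats Gupta; Okafor beats Larsen; Novak beats Kwan; Kwan beats Larsen), so there is no Condorcet loser.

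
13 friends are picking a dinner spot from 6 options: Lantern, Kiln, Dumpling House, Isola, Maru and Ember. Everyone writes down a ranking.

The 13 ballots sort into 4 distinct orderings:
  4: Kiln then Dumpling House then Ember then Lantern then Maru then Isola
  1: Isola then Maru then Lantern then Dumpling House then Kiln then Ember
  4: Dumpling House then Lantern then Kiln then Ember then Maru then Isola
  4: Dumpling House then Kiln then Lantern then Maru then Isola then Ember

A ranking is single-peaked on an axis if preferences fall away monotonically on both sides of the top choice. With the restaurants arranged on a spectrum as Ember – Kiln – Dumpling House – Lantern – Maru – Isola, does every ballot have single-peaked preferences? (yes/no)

yes

Axis positions: Ember=1, Kiln=2, Dumpling House=3, Lantern=4, Maru=5, Isola=6.
Cluster 1 (peak Kiln at position 2): ranking walks positions 2-3-1-4-5-6, expanding outward from the peak — single-peaked.
Cluster 2 (peak Isola at position 6): ranking walks positions 6-5-4-3-2-1, expanding outward from the peak — single-peaked.
Cluster 3 (peak Dumpling House at position 3): ranking walks positions 3-4-2-1-5-6, expanding outward from the peak — single-peaked.
Cluster 4 (peak Dumpling House at position 3): ranking walks positions 3-2-4-5-6-1, expanding outward from the peak — single-peaked.
Every ranking is single-peaked on this axis.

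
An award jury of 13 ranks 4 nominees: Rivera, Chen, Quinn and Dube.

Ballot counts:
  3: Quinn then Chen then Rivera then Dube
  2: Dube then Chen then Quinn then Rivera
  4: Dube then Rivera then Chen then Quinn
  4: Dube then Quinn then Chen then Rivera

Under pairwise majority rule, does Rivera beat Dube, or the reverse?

Ballots ranking Rivera above Dube: 3.
Ballots ranking Dube above Rivera: 13 − 3 = 10.
Dube wins the head-to-head 10–3.

Dube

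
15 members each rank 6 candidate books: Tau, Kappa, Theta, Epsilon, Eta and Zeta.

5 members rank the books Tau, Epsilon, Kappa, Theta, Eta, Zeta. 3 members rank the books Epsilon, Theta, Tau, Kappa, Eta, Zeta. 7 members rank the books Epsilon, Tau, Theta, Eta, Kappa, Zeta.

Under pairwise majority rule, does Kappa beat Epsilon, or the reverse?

Epsilon

No ballot ranks Kappa above Epsilon: 0.
Ballots ranking Epsilon above Kappa: 15 − 0 = 15.
Epsilon wins the head-to-head 15–0.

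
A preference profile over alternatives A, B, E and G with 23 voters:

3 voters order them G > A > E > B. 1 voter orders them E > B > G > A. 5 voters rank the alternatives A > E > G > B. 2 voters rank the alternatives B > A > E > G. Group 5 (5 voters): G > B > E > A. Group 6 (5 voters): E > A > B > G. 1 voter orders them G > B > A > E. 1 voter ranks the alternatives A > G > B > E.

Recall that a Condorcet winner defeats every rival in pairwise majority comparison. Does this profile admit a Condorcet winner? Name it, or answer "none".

Pairwise majorities:
A vs B: 3+5+5+1 = 14 for A, 9 for B — A by 14–9.
A–E: A 12–11.
A vs G: A is ranked higher on 5+2+5+1 = 13 ballots, G on 10. A wins 13–10.
B–E: E 14–9.
B vs G: G wins 15–8.
E–G: E 13–10.
A wins every pairwise contest, so A is the Condorcet winner.

A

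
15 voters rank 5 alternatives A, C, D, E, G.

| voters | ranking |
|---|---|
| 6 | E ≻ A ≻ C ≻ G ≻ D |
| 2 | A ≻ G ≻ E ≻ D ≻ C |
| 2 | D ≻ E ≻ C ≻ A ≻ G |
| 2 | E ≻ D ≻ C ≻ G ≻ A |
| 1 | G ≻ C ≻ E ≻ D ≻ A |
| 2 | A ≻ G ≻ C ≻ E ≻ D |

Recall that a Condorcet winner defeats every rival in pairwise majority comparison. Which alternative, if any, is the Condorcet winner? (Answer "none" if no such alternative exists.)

Head-to-head results (15 voters):
A vs C: A, 10–5.
A–D: A 10–5.
A vs E: E, 11–4.
A vs G: A wins 12–3.
C vs D: C wins 9–6.
C vs E: E, 12–3.
C vs G: C, 10–5.
D vs E: E wins 13–2.
D vs G: G wins 11–4.
E vs G: E wins 10–5.
E defeats every rival head-to-head and is the Condorcet winner.

E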